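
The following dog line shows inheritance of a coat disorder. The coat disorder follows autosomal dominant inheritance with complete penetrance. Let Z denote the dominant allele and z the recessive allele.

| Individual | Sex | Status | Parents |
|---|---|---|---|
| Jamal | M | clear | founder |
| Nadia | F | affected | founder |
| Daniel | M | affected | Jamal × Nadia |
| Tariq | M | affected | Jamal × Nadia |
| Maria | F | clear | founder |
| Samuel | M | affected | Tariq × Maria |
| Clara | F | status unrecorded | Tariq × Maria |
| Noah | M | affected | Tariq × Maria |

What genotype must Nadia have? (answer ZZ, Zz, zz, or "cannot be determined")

Nadia's phenotype allows ZZ or Zz, and no parent or child forces a single allele at both positions; consistent genotype assignments exist with Nadia as ZZ or Zz.

cannot be determined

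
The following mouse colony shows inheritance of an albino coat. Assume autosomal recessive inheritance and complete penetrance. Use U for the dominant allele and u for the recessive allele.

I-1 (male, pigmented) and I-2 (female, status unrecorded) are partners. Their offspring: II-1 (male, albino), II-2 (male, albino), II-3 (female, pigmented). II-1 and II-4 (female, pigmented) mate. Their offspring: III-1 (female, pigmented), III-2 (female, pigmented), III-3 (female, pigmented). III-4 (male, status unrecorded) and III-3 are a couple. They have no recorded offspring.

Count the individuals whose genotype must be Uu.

Obligate heterozygotes: I-1 is pigmented so carries U and passed u to II-1 (uu), so I-1 is Uu; III-1 is pigmented so carries U and received u from II-1 (uu), so III-1 is Uu; III-2 is pigmented so carries U and received u from II-1 (uu), so III-2 is Uu; III-3 is pigmented so carries U and received u from II-1 (uu), so III-3 is Uu.
Every other individual is either homozygous by phenotype or has at least one consistent homozygous assignment, so the count is 4.

4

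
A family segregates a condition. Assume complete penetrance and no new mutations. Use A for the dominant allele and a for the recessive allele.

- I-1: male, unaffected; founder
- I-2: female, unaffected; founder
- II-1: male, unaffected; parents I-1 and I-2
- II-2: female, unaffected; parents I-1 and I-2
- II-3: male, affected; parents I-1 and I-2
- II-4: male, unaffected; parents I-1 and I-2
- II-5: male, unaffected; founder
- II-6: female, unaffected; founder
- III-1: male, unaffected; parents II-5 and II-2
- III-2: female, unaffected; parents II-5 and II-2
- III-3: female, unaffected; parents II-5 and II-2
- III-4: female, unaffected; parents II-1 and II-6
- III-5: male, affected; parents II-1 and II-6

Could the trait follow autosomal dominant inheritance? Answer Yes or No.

No

Under autosomal dominant, II-3 (affected, male) cannot arise from I-1 (unaffected) × I-2 (unaffected).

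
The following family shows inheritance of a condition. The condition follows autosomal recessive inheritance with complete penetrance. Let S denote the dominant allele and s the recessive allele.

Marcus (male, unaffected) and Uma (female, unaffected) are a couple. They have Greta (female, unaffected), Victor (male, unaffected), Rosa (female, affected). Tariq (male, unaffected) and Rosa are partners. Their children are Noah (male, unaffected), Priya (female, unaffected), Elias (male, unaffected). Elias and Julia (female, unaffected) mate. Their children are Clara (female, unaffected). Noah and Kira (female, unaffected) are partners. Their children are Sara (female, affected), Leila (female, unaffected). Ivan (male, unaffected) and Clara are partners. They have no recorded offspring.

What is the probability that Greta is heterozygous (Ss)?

2/3

Marcus is unaffected so carries S and passed s to Rosa (ss), so Marcus is Ss.
Uma is unaffected so carries S and passed s to Rosa (ss), so Uma is Ss.
Their cross gives offspring ratios 1/4 SS : 1/2 Ss : 1/4 ss. Conditioning on Greta being unaffected, P(Ss) = 1/2 / 3/4 = 2/3.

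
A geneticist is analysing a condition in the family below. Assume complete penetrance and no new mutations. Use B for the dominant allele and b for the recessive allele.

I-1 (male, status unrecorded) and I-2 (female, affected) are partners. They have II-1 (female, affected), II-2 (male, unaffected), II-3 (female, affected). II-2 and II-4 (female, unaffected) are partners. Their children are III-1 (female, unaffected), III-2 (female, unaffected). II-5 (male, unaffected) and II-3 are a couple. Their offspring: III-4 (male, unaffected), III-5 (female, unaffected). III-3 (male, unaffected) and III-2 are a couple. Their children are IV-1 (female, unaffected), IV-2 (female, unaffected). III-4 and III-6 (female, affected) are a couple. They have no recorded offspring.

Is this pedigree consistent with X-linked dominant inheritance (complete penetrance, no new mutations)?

Yes

A consistent assignment under X-linked dominant exists: I-1 X^B Y, I-2 X^B X^b, II-1 X^B X^B, II-2 X^b Y, II-3 X^B X^b, II-4 X^b X^b, II-5 X^b Y, III-1 X^b X^b, III-2 X^b X^b, III-3 X^b Y, III-4 X^b Y, III-5 X^b X^b, III-6 X^B X^B, IV-1 X^b X^b, IV-2 X^b X^b.
In this assignment every recorded phenotype matches its genotype and every non-founder's genotype is obtainable from its parents' genotypes, so the pedigree is consistent.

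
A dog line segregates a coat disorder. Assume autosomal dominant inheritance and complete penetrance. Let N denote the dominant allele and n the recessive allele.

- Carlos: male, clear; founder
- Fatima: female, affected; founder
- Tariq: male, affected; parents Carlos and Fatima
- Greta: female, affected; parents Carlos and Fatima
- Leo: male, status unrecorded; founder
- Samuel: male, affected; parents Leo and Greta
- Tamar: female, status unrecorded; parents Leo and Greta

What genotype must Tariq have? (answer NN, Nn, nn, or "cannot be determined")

From phenotype alone, Tariq is NN or Nn.
Tariq is affected so carries N and received n from Carlos (nn), so Tariq is Nn.

Nn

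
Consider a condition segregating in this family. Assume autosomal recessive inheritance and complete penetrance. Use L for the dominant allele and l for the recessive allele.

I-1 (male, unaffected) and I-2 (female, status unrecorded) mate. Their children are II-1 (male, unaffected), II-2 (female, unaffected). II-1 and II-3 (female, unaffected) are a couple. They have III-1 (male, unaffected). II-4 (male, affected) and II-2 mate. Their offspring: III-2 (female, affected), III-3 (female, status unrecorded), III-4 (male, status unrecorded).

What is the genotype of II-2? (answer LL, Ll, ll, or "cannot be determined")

From phenotype alone, II-2 is LL or Ll.
II-2 is unaffected so carries L and passed l to III-2 (ll), so II-2 is Ll.

Ll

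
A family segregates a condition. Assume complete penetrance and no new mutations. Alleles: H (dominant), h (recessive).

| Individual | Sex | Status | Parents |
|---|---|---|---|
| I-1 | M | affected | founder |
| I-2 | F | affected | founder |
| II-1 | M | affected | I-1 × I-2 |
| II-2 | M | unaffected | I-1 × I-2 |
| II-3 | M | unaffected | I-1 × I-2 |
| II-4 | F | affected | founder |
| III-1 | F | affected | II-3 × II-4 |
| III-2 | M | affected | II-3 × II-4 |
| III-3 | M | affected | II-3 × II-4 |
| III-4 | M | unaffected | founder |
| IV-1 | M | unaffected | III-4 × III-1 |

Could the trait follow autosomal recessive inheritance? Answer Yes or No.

Under autosomal recessive, II-2 (unaffected, male) cannot arise from I-1 (affected) × I-2 (affected).

No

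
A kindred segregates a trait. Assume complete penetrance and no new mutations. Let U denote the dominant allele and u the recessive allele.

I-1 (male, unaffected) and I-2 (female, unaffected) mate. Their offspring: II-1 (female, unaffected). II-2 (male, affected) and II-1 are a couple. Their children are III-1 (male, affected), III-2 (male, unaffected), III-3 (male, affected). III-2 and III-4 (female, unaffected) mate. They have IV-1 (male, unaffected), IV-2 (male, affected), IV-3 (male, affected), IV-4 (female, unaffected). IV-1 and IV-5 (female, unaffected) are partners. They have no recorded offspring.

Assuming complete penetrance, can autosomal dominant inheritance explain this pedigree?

No

Under autosomal dominant, IV-2 (affected, male) cannot arise from III-2 (unaffected) × III-4 (unaffected).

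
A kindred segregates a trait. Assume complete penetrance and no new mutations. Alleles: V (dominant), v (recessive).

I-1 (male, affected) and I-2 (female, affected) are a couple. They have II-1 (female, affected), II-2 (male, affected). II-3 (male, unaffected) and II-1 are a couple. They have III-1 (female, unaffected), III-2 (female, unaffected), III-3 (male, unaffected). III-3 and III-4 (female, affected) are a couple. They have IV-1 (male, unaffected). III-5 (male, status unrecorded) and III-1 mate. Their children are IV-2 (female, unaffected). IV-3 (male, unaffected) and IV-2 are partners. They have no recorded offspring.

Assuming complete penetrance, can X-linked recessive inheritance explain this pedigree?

Under X-linked recessive, III-3 (unaffected, male) cannot arise from II-3 (unaffected) × II-1 (affected).

No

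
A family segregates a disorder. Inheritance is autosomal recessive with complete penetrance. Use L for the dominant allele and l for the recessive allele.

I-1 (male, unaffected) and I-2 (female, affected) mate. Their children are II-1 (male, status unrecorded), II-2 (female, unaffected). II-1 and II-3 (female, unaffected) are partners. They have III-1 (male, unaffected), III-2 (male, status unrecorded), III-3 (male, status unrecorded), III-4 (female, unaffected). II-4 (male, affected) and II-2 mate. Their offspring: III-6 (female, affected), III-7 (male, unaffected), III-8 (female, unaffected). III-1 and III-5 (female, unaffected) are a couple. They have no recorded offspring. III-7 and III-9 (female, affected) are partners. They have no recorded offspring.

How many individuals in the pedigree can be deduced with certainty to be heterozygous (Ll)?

Obligate heterozygotes: II-2 is unaffected so carries L and received l from I-2 (ll), so II-2 is Ll; III-7 is unaffected so carries L and received l from II-4 (ll), so III-7 is Ll; III-8 is unaffected so carries L and received l from II-4 (ll), so III-8 is Ll.
Every other individual is either homozygous by phenotype or has at least one consistent homozygous assignment, so the count is 3.

3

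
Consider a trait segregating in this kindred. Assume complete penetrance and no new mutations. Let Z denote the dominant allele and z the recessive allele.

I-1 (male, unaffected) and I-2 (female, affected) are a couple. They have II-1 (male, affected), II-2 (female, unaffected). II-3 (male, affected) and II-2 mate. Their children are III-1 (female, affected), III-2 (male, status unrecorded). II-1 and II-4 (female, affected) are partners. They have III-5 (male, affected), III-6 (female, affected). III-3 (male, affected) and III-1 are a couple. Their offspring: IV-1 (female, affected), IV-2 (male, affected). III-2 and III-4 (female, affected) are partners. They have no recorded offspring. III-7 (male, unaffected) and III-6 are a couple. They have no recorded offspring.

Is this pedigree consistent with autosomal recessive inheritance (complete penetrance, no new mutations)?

Yes

A consistent assignment under autosomal recessive exists: I-1 Zz, I-2 zz, II-1 zz, II-2 Zz, II-3 zz, II-4 zz, III-1 zz, III-2 Zz, III-3 zz, III-4 zz, III-5 zz, III-6 zz, III-7 ZZ, IV-1 zz, IV-2 zz.
In this assignment every recorded phenotype matches its genotype and every non-founder's genotype is obtainable from its parents' genotypes, so the pedigree is consistent.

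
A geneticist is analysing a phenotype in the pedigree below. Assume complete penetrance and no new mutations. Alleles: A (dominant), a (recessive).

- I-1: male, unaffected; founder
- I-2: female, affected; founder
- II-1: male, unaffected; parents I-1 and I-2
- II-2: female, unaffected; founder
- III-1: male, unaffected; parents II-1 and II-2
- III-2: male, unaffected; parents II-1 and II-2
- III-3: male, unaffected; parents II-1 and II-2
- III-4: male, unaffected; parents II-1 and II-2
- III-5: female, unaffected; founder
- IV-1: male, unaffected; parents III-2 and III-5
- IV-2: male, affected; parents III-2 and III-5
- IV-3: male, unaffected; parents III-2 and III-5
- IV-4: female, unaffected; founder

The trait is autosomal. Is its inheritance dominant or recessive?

recessive

III-2 and III-5 are both unaffected yet have an affected child IV-2. Under dominance, an affected child requires at least one affected parent, so the trait cannot be dominant.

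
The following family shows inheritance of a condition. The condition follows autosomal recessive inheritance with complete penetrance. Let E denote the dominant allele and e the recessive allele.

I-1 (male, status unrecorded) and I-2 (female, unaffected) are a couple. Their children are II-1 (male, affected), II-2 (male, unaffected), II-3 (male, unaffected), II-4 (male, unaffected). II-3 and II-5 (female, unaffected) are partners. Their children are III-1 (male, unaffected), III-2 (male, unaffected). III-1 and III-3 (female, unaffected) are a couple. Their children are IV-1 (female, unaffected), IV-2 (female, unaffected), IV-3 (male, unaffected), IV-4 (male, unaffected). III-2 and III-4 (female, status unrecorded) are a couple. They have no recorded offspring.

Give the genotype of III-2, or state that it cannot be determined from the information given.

III-2's phenotype allows EE or Ee, and no parent or child forces a single allele at both positions; consistent genotype assignments exist with III-2 as EE or Ee.

cannot be determined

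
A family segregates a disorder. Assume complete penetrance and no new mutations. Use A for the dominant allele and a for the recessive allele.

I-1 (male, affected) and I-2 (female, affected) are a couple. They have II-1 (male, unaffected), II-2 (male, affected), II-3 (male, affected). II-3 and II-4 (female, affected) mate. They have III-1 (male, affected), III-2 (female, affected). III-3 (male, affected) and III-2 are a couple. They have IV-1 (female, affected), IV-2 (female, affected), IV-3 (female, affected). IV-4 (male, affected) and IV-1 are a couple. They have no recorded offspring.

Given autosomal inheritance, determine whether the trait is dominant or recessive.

I-1 and I-2 are both affected yet have an unaffected child II-1. Under a recessive model two affected parents are homozygous and every child would be affected, so the trait cannot be recessive.

dominant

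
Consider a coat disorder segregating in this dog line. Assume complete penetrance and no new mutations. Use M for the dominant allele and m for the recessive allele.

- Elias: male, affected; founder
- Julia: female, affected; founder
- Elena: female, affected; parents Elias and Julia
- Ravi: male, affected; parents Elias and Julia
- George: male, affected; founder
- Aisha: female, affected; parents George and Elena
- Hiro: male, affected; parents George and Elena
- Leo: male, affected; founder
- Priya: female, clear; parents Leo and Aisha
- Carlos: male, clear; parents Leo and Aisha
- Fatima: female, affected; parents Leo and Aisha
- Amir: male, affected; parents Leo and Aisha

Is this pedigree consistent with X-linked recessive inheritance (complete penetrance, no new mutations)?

Under X-linked recessive, Priya (clear, female) cannot arise from Leo (affected) × Aisha (affected).

No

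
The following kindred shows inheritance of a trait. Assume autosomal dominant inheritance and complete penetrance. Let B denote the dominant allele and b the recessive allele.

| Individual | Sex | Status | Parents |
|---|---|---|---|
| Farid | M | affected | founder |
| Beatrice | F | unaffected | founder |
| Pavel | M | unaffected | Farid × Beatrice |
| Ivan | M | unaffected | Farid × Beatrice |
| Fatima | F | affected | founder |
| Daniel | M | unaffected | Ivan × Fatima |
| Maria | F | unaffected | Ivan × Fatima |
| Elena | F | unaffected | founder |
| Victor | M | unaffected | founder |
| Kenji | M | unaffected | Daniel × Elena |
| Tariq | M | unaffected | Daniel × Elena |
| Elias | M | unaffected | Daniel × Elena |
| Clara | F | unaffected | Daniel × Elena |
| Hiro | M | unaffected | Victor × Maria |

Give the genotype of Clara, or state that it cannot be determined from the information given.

Clara is unaffected, so Clara is bb.

bb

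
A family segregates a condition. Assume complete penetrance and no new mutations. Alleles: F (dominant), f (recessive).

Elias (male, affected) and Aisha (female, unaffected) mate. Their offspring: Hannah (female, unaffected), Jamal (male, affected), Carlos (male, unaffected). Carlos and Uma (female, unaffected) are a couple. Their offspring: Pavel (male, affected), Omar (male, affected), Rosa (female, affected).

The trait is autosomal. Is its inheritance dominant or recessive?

recessive

Carlos and Uma are both unaffected yet have an affected child Pavel. Under dominance, an affected child requires at least one affected parent, so the trait cannot be dominant.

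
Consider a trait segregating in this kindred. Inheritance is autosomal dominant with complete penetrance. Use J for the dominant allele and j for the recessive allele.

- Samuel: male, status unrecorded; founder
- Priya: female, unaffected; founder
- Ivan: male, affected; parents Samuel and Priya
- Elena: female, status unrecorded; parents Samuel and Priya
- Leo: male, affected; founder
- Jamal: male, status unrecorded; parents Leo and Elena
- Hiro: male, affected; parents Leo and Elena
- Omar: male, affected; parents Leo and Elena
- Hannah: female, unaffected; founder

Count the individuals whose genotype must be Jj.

1

Obligate heterozygotes: Ivan is affected so carries J and received j from Priya (jj), so Ivan is Jj.
Every other individual is either homozygous by phenotype or has at least one consistent homozygous assignment, so the count is 1.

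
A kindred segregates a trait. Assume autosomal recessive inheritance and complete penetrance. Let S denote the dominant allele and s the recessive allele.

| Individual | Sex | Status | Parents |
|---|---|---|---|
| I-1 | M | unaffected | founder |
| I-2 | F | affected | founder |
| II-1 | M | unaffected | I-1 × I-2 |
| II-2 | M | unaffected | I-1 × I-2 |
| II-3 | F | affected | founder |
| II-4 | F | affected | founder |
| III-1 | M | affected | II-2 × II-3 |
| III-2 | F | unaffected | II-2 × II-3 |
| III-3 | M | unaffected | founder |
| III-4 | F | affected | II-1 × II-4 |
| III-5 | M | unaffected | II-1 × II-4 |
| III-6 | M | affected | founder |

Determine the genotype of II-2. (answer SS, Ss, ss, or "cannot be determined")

Ss

From phenotype alone, II-2 is SS or Ss.
II-2 is unaffected so carries S and received s from I-2 (ss), so II-2 is Ss.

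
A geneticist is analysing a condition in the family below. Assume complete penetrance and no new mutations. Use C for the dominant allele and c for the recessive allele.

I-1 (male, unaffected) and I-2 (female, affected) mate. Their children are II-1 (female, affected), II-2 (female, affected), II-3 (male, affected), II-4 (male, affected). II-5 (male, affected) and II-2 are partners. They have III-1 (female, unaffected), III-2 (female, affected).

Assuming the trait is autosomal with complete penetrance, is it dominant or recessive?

dominant

II-5 and II-2 are both affected yet have an unaffected child III-1. Under a recessive model two affected parents are homozygous and every child would be affected, so the trait cannot be recessive.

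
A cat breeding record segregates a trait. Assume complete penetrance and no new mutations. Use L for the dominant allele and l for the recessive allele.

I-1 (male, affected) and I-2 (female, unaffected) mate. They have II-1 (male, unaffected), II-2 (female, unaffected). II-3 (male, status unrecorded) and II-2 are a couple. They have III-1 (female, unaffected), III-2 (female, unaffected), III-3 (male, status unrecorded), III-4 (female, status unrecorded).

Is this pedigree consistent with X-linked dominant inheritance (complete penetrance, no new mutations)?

Under X-linked dominant, II-2 (unaffected, female) cannot arise from I-1 (affected) × I-2 (unaffected).

No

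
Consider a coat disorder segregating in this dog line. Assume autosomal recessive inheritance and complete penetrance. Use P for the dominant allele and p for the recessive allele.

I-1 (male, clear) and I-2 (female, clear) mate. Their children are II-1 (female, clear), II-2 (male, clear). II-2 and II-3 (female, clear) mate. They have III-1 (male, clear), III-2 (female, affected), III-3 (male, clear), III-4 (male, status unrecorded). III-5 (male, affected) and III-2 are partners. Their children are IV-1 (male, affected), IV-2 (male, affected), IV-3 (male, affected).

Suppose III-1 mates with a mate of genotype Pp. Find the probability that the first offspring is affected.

II-2 is clear so carries P and passed p to III-2 (pp), so II-2 is Pp.
II-3 is clear so carries P and passed p to III-2 (pp), so II-3 is Pp.
III-1 is a clear offspring of II-2 (Pp) × II-3 (Pp), whose cross gives 1/4 PP : 1/2 Pp : 1/4 pp; conditioning on being clear, III-1 is PP with probability 1/3, Pp with probability 2/3.
Summing over parental genotype combinations, P(offspring is affected) = 2/3·1/4 = 1/6.

1/6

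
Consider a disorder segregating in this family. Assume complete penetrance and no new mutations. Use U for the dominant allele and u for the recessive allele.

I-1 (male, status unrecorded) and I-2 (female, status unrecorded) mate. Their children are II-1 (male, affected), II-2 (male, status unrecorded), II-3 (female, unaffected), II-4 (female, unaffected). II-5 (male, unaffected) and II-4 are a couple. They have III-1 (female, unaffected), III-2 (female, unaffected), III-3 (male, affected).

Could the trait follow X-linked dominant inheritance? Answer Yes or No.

No

Under X-linked dominant, III-3 (affected, male) cannot arise from II-5 (unaffected) × II-4 (unaffected).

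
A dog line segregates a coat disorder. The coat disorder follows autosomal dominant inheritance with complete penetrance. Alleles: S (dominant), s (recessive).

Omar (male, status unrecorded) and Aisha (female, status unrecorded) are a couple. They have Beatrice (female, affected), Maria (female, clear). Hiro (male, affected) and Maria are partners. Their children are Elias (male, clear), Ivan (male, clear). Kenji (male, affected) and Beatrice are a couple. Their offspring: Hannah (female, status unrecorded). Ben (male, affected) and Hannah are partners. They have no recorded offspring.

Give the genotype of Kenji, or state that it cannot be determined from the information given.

cannot be determined

Kenji's phenotype allows SS or Ss, and no parent or child forces a single allele at both positions; consistent genotype assignments exist with Kenji as SS or Ss.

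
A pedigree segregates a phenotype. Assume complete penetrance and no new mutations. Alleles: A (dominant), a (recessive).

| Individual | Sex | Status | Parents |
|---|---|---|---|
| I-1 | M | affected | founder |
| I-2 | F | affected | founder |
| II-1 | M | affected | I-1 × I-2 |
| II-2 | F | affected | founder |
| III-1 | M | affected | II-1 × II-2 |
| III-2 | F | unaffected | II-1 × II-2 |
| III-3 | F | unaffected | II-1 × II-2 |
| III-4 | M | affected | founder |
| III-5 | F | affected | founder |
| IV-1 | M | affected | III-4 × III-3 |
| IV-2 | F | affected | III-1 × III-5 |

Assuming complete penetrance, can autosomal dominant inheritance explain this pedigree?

Yes

A consistent assignment under autosomal dominant exists: I-1 AA, I-2 Aa, II-1 Aa, II-2 Aa, III-1 AA, III-2 aa, III-3 aa, III-4 AA, III-5 AA, IV-1 Aa, IV-2 AA.
In this assignment every recorded phenotype matches its genotype and every non-founder's genotype is obtainable from its parents' genotypes, so the pedigree is consistent.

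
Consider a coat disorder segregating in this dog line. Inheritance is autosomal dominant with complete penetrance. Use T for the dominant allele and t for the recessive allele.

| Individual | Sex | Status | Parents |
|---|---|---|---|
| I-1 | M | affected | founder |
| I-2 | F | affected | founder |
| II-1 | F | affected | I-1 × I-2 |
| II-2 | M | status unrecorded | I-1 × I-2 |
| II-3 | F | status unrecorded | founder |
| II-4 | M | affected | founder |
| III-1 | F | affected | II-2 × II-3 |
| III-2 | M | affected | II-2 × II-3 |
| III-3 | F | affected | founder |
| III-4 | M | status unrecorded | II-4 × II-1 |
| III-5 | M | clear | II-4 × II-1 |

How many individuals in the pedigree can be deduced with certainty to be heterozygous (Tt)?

Obligate heterozygotes: II-1 is affected so carries T and passed t to III-5 (tt), so II-1 is Tt; II-4 is affected so carries T and passed t to III-5 (tt), so II-4 is Tt.
Every other individual is either homozygous by phenotype or has at least one consistent homozygous assignment, so the count is 2.

2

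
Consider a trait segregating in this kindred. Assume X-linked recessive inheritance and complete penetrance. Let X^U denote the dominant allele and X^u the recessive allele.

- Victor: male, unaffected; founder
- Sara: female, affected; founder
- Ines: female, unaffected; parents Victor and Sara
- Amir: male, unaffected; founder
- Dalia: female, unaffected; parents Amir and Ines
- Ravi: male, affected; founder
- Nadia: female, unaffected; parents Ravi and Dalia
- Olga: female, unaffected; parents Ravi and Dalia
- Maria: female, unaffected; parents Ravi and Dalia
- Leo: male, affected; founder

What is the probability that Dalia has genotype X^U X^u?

Amir is unaffected, so Amir is X^U Y.
Ines is unaffected so carries U and received u from Sara (X^u X^u), so Ines is X^U X^u.
Their cross gives offspring ratios 1/2 X^U X^U : 1/2 X^U X^u. Conditioning on Dalia being unaffected, P(X^U X^u) = 1/2 / 1 = 1/2 before taking Dalia's own offspring into account.
Ravi is affected, so Ravi is X^u Y.
Now use Dalia's offspring. Probability of each recorded status — unaffected daughter Nadia: 1/2 if Dalia is X^U X^u, 1 if X^U X^U; unaffected daughter Olga: 1/2 if Dalia is X^U X^u, 1 if X^U X^U; unaffected daughter Maria: 1/2 if Dalia is X^U X^u, 1 if X^U X^U.
Bayes: P(X^U X^u) = 1/2·1/8 / (1/2·1/8 + 1/2·1) = 1/9.

1/9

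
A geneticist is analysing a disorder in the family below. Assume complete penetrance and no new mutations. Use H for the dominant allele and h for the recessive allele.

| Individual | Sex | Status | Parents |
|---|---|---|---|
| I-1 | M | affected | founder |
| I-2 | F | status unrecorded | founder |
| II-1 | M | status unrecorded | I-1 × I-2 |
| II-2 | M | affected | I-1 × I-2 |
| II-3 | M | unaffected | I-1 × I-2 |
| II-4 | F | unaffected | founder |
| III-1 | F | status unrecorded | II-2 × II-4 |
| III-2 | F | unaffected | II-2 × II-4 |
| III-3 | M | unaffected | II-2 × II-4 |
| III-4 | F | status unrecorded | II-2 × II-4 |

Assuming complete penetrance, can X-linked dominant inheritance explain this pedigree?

Under X-linked dominant, III-2 (unaffected, female) cannot arise from II-2 (affected) × II-4 (unaffected).

No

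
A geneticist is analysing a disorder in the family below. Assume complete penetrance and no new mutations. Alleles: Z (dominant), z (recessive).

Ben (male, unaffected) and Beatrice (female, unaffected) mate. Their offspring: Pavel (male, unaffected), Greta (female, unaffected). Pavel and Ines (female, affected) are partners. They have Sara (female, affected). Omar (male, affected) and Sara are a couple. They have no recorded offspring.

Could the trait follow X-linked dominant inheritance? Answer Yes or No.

Yes

A consistent assignment under X-linked dominant exists: Ben X^z Y, Beatrice X^z X^z, Pavel X^z Y, Greta X^z X^z, Ines X^Z X^Z, Sara X^Z X^z, Omar X^Z Y.
In this assignment every recorded phenotype matches its genotype and every non-founder's genotype is obtainable from its parents' genotypes, so the pedigree is consistent.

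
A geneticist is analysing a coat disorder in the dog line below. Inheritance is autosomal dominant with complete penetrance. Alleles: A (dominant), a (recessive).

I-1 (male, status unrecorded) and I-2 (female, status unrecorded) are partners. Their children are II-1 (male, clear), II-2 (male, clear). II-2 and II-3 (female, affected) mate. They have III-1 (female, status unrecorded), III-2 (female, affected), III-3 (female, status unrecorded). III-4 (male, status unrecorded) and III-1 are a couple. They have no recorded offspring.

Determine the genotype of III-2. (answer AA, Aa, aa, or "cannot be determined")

From phenotype alone, III-2 is AA or Aa.
III-2 is affected so carries A and received a from II-2 (aa), so III-2 is Aa.

Aa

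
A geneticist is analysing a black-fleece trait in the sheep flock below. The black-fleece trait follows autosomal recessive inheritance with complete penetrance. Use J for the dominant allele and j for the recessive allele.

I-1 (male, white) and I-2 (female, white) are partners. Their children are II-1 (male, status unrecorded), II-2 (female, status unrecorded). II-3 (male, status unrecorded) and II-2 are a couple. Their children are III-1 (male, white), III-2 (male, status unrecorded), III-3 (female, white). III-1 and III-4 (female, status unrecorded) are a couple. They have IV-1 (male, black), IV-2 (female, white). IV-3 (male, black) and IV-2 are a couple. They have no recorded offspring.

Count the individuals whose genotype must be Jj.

Obligate heterozygotes: III-1 is white so carries J and passed j to IV-1 (jj), so III-1 is Jj.
Every other individual is either homozygous by phenotype or has at least one consistent homozygous assignment, so the count is 1.

1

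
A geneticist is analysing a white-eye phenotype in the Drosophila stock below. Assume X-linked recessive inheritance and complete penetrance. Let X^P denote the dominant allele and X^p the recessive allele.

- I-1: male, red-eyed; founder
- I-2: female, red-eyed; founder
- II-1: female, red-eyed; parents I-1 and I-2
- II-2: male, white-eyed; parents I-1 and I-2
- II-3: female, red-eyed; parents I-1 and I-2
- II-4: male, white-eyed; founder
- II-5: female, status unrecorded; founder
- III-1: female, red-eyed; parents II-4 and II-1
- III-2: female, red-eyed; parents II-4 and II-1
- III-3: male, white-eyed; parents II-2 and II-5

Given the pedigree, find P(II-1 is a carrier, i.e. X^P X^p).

I-1 is red-eyed, so I-1 is X^P Y.
I-2 is red-eyed so carries P and passed p to II-2 (X^p Y), so I-2 is X^P X^p.
Their cross gives offspring ratios 1/2 X^P X^P : 1/2 X^P X^p. Conditioning on II-1 being red-eyed, P(X^P X^p) = 1/2 / 1 = 1/2 before taking II-1's own offspring into account.
II-4 is white-eyed, so II-4 is X^p Y.
Now use II-1's offspring. Probability of each recorded status — red-eyed daughter III-1: 1/2 if II-1 is X^P X^p, 1 if X^P X^P; red-eyed daughter III-2: 1/2 if II-1 is X^P X^p, 1 if X^P X^P.
Bayes: P(X^P X^p) = 1/2·1/4 / (1/2·1/4 + 1/2·1) = 1/5.

1/5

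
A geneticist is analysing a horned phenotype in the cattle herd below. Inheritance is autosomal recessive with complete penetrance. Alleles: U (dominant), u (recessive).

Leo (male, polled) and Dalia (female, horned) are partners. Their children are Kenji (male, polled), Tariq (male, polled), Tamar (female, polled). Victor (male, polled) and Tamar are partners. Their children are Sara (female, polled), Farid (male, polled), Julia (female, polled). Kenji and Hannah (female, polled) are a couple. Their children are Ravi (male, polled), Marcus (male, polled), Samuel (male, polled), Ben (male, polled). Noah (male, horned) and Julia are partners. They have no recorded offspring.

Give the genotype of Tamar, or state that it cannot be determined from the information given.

Uu

From phenotype alone, Tamar is UU or Uu.
Tamar is polled so carries U and received u from Dalia (uu), so Tamar is Uu.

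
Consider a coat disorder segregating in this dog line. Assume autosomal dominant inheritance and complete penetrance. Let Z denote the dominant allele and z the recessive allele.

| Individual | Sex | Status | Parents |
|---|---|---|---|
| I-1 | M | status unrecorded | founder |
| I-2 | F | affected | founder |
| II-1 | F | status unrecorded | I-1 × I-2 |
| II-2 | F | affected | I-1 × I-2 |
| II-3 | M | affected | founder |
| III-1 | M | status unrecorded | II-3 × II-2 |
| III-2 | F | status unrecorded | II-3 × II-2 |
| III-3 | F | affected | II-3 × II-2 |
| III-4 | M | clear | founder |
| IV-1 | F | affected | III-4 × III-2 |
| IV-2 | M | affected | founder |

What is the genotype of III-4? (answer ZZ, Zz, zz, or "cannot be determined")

III-4 is clear, so III-4 is zz.

zz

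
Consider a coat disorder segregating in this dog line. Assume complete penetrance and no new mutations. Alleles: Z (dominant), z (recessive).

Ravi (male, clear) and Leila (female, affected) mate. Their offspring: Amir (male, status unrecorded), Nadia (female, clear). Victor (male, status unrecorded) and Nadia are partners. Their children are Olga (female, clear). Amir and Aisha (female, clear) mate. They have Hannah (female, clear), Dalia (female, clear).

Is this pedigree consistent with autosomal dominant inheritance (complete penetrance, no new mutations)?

Yes

A consistent assignment under autosomal dominant exists: Ravi zz, Leila Zz, Amir Zz, Nadia zz, Victor Zz, Aisha zz, Olga zz, Hannah zz, Dalia zz.
In this assignment every recorded phenotype matches its genotype and every non-founder's genotype is obtainable from its parents' genotypes, so the pedigree is consistent.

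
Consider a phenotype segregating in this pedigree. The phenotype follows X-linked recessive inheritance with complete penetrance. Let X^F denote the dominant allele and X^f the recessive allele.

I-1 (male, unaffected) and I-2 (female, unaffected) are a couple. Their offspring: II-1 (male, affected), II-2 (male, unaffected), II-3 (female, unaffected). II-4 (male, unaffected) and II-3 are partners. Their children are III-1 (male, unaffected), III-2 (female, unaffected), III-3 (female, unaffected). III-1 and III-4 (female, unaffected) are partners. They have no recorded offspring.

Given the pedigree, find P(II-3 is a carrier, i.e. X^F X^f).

I-1 is unaffected, so I-1 is X^F Y.
I-2 is unaffected so carries F and passed f to II-1 (X^f Y), so I-2 is X^F X^f.
Their cross gives offspring ratios 1/2 X^F X^F : 1/2 X^F X^f. Conditioning on II-3 being unaffected, P(X^F X^f) = 1/2 / 1 = 1/2 before taking II-3's own offspring into account.
II-4 is unaffected, so II-4 is X^F Y.
Now use II-3's offspring. Probability of each recorded status — unaffected son III-1: 1/2 if II-3 is X^F X^f, 1 if X^F X^F. (III-2, III-3: equally likely either way, so uninformative.)
Bayes: P(X^F X^f) = 1/2·1/2 / (1/2·1/2 + 1/2·1) = 1/3.

1/3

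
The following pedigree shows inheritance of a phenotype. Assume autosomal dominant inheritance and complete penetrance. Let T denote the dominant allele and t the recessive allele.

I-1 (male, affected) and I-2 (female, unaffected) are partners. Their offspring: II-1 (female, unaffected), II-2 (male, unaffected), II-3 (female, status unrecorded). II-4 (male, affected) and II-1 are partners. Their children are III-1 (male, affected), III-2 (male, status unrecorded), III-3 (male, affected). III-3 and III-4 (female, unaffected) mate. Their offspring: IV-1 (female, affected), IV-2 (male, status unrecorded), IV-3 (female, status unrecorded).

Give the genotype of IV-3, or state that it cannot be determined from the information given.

IV-3's phenotype is unrecorded, and no parent or child forces a single allele at both positions; consistent genotype assignments exist with IV-3 as Tt or tt.

cannot be determined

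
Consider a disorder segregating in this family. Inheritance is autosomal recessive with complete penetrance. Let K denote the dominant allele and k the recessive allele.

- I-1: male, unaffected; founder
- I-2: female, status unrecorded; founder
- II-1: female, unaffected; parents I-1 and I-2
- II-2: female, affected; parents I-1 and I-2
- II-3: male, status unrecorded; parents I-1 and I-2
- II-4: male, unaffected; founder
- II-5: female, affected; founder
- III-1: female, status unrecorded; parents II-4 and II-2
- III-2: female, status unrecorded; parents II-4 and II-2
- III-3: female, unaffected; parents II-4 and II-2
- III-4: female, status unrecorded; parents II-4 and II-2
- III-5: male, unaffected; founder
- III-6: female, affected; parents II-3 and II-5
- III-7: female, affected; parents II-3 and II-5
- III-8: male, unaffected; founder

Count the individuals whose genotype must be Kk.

Obligate heterozygotes: I-1 is unaffected so carries K and passed k to II-2 (kk), so I-1 is Kk; III-3 is unaffected so carries K and received k from II-2 (kk), so III-3 is Kk.
Every other individual is either homozygous by phenotype or has at least one consistent homozygous assignment, so the count is 2.

2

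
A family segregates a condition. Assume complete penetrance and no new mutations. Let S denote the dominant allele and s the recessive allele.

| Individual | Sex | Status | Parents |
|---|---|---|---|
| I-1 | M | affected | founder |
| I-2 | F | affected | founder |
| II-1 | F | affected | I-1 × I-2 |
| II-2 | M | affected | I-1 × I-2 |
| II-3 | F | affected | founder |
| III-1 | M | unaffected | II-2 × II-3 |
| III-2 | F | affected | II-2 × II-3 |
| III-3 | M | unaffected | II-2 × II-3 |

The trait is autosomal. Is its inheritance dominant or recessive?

dominant

II-2 and II-3 are both affected yet have an unaffected child III-1. Under a recessive model two affected parents are homozygous and every child would be affected, so the trait cannot be recessive.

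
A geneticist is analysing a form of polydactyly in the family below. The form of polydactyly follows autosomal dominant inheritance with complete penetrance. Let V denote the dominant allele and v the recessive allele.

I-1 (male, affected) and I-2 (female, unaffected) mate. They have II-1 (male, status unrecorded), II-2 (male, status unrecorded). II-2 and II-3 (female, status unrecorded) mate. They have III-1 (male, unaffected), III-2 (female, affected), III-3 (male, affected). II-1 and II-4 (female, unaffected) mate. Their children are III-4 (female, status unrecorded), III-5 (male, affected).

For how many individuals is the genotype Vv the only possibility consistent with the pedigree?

Obligate heterozygotes: II-1 passed V to III-5 (Vv, whose v came from II-4) and received v from I-2 (vv), so II-1 is Vv; III-5 is affected so carries V and received v from II-4 (vv), so III-5 is Vv.
Every other individual is either homozygous by phenotype or has at least one consistent homozygous assignment, so the count is 2.

2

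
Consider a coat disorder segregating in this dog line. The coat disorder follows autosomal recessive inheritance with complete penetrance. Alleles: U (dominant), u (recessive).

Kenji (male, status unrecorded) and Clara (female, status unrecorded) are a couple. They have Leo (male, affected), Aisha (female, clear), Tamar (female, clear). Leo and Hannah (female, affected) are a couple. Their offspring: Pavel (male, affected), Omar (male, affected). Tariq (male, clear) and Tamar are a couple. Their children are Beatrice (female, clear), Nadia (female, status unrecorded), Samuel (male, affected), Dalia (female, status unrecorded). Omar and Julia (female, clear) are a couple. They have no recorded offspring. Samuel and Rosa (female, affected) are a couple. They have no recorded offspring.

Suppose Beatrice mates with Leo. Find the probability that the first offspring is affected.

Tariq is clear so carries U and passed u to Samuel (uu), so Tariq is Uu.
Tamar is clear so carries U and passed u to Samuel (uu), so Tamar is Uu.
Beatrice is a clear offspring of Tariq (Uu) × Tamar (Uu), whose cross gives 1/4 UU : 1/2 Uu : 1/4 uu; conditioning on being clear, Beatrice is UU with probability 1/3, Uu with probability 2/3.
Leo is affected, so Leo is uu.
Summing over parental genotype combinations, P(offspring is affected) = 2/3·1/2 = 1/3.

1/3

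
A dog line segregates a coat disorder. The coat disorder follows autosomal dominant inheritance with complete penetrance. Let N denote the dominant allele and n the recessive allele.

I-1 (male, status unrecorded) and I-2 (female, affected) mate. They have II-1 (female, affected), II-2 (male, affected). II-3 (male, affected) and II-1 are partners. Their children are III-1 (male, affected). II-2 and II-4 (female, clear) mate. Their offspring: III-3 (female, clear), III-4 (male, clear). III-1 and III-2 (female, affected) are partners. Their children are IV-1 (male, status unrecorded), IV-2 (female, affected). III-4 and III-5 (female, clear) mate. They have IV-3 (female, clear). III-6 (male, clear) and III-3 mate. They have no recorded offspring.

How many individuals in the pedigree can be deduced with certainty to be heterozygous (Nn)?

Obligate heterozygotes: II-2 is affected so carries N and passed n to III-3 (nn), so II-2 is Nn.
Every other individual is either homozygous by phenotype or has at least one consistent homozygous assignment, so the count is 1.

1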